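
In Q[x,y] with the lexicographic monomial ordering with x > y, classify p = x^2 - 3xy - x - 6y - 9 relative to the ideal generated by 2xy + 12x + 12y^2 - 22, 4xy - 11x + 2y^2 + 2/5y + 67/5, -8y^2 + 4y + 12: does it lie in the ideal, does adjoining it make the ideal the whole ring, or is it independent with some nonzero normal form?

First compute the reduced Gröbner basis of I by Buchberger's algorithm.
f_1 = 2xy + 12x + 12y^2 - 22, LT = xy.
f_2 = 4xy - 11x + 2y^2 + 2/5y + 67/5, LT = xy.
f_3 = -8y^2 + 4y + 12, LT = y^2.

S(f_1,f_2): lcm = xy. S = 35/4x + 11/2y^2 - 1/10y - 287/20.
  leading term x: no divisor's leading term divides it; move 35/4x to the remainder.
  leading term y^2: subtract (-11/16)·f_3 from 11/2y^2 - 1/10y - 287/20 → 53/20y - 61/10
  leading term y: no divisor's leading term divides it; move 53/20y to the remainder.
  leading term 1: no divisor's leading term divides it; move -61/10 to the remainder.
  remainder 35/4x + 53/20y - 61/10 ≠ 0; add h_4 = 35/4x + 53/20y - 61/10 to the basis.

S(f_1,f_3): lcm = xy^2. S = 13/2xy + 3/2x + 6y^3 - 11y.
  leading term xy: subtract (13/4)·f_1 from 13/2xy + 3/2x + 6y^3 - 11y → -75/2x + 6y^3 - 39y^2 - 11y + 143/2
  leading term x: subtract (-30/7)·h_4 from -75/2x + 6y^3 - 39y^2 - 11y + 143/2 → 6y^3 - 39y^2 + 5/14y + 635/14
  leading term y^3: subtract (-3/4y)·f_3 from 6y^3 - 39y^2 + 5/14y + 635/14 → -36y^2 + 131/14y + 635/14
  leading term y^2: subtract (9/2)·f_3 from -36y^2 + 131/14y + 635/14 → -121/14y - 121/14
  leading term y: no divisor's leading term divides it; move -121/14y to the remainder.
  leading term 1: no divisor's leading term divides it; move -121/14 to the remainder.
  remainder -121/14y - 121/14 ≠ 0; add h_5 = -121/14y - 121/14 to the basis.

The other S-polynomials (S(f_2,f_3), S(f_1,h_4), S(f_2,h_4), S(f_3,h_4), S(f_1,h_5), S(f_2,h_5), S(f_3,h_5), S(h_4,h_5)) all reduce to 0 modulo the current basis, so we have a Gröbner basis.
Inter-reduce: drop elements whose leading term is divisible by another's, tail-reduce, and make monic.
Reduced Gröbner basis: {x - 1, y + 1}.
Label its elements g_1 = x - 1, g_2 = y + 1.

Reduce p = x^2 - 3xy - x - 6y - 9 modulo G:
  leading term x^2: subtract (x)·g_1 from x^2 - 3xy - x - 6y - 9 → -3xy - 6y - 9
  leading term xy: subtract (-3y)·g_1 from -3xy - 6y - 9 → -9y - 9
  leading term y: subtract (-9)·g_2 from -9y - 9 → 0
  normal form = 0.
Since the normal form is 0, p ∈ I.

x^2 - 3xy - x - 6y - 9 lies in I (it reduces to 0).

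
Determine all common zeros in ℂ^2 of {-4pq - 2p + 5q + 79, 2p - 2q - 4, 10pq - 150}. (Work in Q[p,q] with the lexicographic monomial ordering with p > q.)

Compute a lex Gröbner basis by Buchberger's algorithm.
f_1 = -4pq - 2p + 5q + 79, LT = pq.
f_2 = 2p - 2q - 4, LT = p.
f_3 = 10pq - 150, LT = pq.

S(f_1,f_2): lcm = pq. S = \tfrac{1}{2}p + q^{2} + \tfrac{3}{4}q - \tfrac{79}{4}.
  leading term p: subtract (\tfrac{1}{4})·f_2 from \tfrac{1}{2}p + q^{2} + \tfrac{3}{4}q - \tfrac{79}{4} → q^{2} + \tfrac{5}{4}q - \tfrac{75}{4}
  leading term q^{2}: no divisor's leading term divides it; move q^{2} to the remainder.
  leading term q: no divisor's leading term divides it; move \tfrac{5}{4}q to the remainder.
  leading term 1: no divisor's leading term divides it; move -\tfrac{75}{4} to the remainder.
  remainder q^{2} + \tfrac{5}{4}q - \tfrac{75}{4} ≠ 0; add h_4 = q^{2} + \tfrac{5}{4}q - \tfrac{75}{4} to the basis.

S(f_1,f_3): lcm = pq. S = \tfrac{1}{2}p - \tfrac{5}{4}q - \tfrac{19}{4}.
  leading term p: subtract (\tfrac{1}{4})·f_2 from \tfrac{1}{2}p - \tfrac{5}{4}q - \tfrac{19}{4} → -\tfrac{3}{4}q - \tfrac{15}{4}
  leading term q: no divisor's leading term divides it; move -\tfrac{3}{4}q to the remainder.
  leading term 1: no divisor's leading term divides it; move -\tfrac{15}{4} to the remainder.
  remainder -\tfrac{3}{4}q - \tfrac{15}{4} ≠ 0; add h_5 = -\tfrac{3}{4}q - \tfrac{15}{4} to the basis.

The other S-polynomials (S(f_2,f_3), S(f_1,h_4), S(f_2,h_4), S(f_3,h_4), S(f_1,h_5), S(f_2,h_5), S(f_3,h_5), S(h_4,h_5)) all reduce to 0 modulo the current basis, so we have a Gröbner basis.
Inter-reduce: drop elements whose leading term is divisible by another's, tail-reduce, and make monic.
Reduced Gröbner basis: {p + 3, q + 5}.

From the last basis element, q + 5 = 0, so q takes values in {-5}. Each choice, substituted upward through the basis, yields the corresponding point(s) of the solution set.
  q = -5: the earlier basis element becomes p + 3 = 0, giving p = -3 — point (-3, -5).
Zero-dimensionality of the ideal guarantees finitely many solutions over ℂ.

{(-3, -5)}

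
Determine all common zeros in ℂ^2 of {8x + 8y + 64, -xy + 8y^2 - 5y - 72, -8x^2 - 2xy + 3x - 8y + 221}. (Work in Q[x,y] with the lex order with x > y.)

Compute a lex Gröbner basis by Buchberger's algorithm.
f_1 = 8x + 8y + 64, LT = x.
f_2 = -xy + 8y^2 - 5y - 72, LT = xy.
f_3 = -8x^2 - 2xy + 3x - 8y + 221, LT = x^2.

S(f_1,f_2): lcm = xy. S = 9y^2 + 3y - 72.
  leading term y^2: no divisor's leading term divides it; move 9y^2 to the remainder.
  leading term y: no divisor's leading term divides it; move 3y to the remainder.
  leading term 1: no divisor's leading term divides it; move -72 to the remainder.
  remainder 9y^2 + 3y - 72 ≠ 0; add h_4 = 9y^2 + 3y - 72 to the basis.

S(f_1,f_3): lcm = x^2. S = 3/4xy + 67/8x - y + 221/8.
  leading term xy: subtract (3/32y)·f_1 from 3/4xy + 67/8x - y + 221/8 → 67/8x - 3/4y^2 - 7y + 221/8
  leading term x: subtract (67/64)·f_1 from 67/8x - 3/4y^2 - 7y + 221/8 → -3/4y^2 - 123/8y - 315/8
  leading term y^2: subtract (-1/12)·h_4 from -3/4y^2 - 123/8y - 315/8 → -121/8y - 363/8
  leading term y: no divisor's leading term divides it; move -121/8y to the remainder.
  leading term 1: no divisor's leading term divides it; move -363/8 to the remainder.
  remainder -121/8y - 363/8 ≠ 0; add h_5 = -121/8y - 363/8 to the basis.

The other S-polynomials (S(f_2,f_3), S(f_1,h_4), S(f_2,h_4), S(f_3,h_4), S(f_1,h_5), S(f_2,h_5), S(f_3,h_5), S(h_4,h_5)) all reduce to 0 modulo the current basis, so we have a Gröbner basis.
Inter-reduce: drop elements whose leading term is divisible by another's, tail-reduce, and make monic.
Reduced Gröbner basis: {x + 5, y + 3}.

A lex Gröbner basis eliminates variables successively. Here y + 3 depends only on y, with roots {-3}; lifting each root through the earlier basis elements recovers the full solutions.
  y = -3: the earlier basis element becomes x + 5 = 0, giving x = -5 — point (-5, -3).
Substituting each solution back into the original system confirms all equations vanish.
This is the nonlinear analogue of row-reducing a linear system.

{(-5, -3)}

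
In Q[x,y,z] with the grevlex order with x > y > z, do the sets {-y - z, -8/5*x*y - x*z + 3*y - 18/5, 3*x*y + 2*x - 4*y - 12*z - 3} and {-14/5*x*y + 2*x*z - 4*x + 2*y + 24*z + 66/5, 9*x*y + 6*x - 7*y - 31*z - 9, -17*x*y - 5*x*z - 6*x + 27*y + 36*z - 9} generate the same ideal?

Two ideals are equal iff their reduced Gröbner bases coincide (the reduced basis is unique for a fixed ordering).
Buchberger on the first generating set:
f_1 = -y - z, LT = y.
f_2 = -8/5*x*y - x*z + 3*y - 18/5, LT = x*y.
f_3 = 3*x*y + 2*x - 4*y - 12*z - 3, LT = x*y.

S(f_1,f_2): lcm = x*y. S = 3/8*x*z + 15/8*y - 9/4.
  leading term x*z: no divisor's leading term divides it; move 3/8*x*z to the remainder.
  leading term y: subtract (-15/8)·f_1 from 15/8*y - 9/4 → -15/8*z - 9/4
  leading term z: no divisor's leading term divides it; move -15/8*z to the remainder.
  leading term 1: no divisor's leading term divides it; move -9/4 to the remainder.
  remainder 3/8*x*z - 15/8*z - 9/4 ≠ 0; add g_4 = 3/8*x*z - 15/8*z - 9/4 to the basis.

S(f_1,f_3): lcm = x*y. S = x*z - 2/3*x + 4/3*y + 4*z + 1.
  leading term x*z: subtract (8/3)·g_4 from x*z - 2/3*x + 4/3*y + 4*z + 1 → -2/3*x + 4/3*y + 9*z + 7
  leading term x: no divisor's leading term divides it; move -2/3*x to the remainder.
  leading term y: subtract (-4/3)·f_1 from 4/3*y + 9*z + 7 → 23/3*z + 7
  leading term z: no divisor's leading term divides it; move 23/3*z to the remainder.
  leading term 1: no divisor's leading term divides it; move 7 to the remainder.
  remainder -2/3*x + 23/3*z + 7 ≠ 0; add g_5 = -2/3*x + 23/3*z + 7 to the basis.

S(f_3,g_4): lcm = x*y*z. S = 2/3*x*z + 11/3*y*z - 4*z**2 + 6*y - z.
  leading term x*z: subtract (16/9)·g_4 from 2/3*x*z + 11/3*y*z - 4*z**2 + 6*y - z → 11/3*y*z - 4*z**2 + 6*y + 7/3*z + 4
  leading term y*z: subtract (-11/3*z)·f_1 from 11/3*y*z - 4*z**2 + 6*y + 7/3*z + 4 → -23/3*z**2 + 6*y + 7/3*z + 4
  leading term z**2: no divisor's leading term divides it; move -23/3*z**2 to the remainder.
  leading term y: subtract (-6)·f_1 from 6*y + 7/3*z + 4 → -11/3*z + 4
  leading term z: no divisor's leading term divides it; move -11/3*z to the remainder.
  leading term 1: no divisor's leading term divides it; move 4 to the remainder.
  remainder -23/3*z**2 - 11/3*z + 4 ≠ 0; add g_6 = -23/3*z**2 - 11/3*z + 4 to the basis.

The other S-polynomials (S(f_2,f_3), S(f_1,g_4), S(f_2,g_4), S(f_1,g_5), S(f_2,g_5), S(f_3,g_5), S(g_4,g_5), S(f_1,g_6), S(f_2,g_6), S(f_3,g_6), S(g_4,g_6), S(g_5,g_6)) all reduce to 0 modulo the current basis, so we have a Gröbner basis.
Inter-reduce: drop elements whose leading term is divisible by another's, tail-reduce, and make monic.
Reduced Gröbner basis: {z**2 + 11/23*z - 12/23, x - 23/2*z - 21/2, y + z}.

Buchberger on the second generating set:
h_1 = -14/5*x*y + 2*x*z - 4*x + 2*y + 24*z + 66/5, LT = x*y.
h_2 = 9*x*y + 6*x - 7*y - 31*z - 9, LT = x*y.
h_3 = -17*x*y - 5*x*z - 6*x + 27*y + 36*z - 9, LT = x*y.

S(h_1,h_2): lcm = x*y. S = -5/7*x*z + 16/21*x + 4/63*y - 323/63*z - 26/7.
  leading term x*z: no divisor's leading term divides it; move -5/7*x*z to the remainder.
  leading term x: no divisor's leading term divides it; move 16/21*x to the remainder.
  leading term y: no divisor's leading term divides it; move 4/63*y to the remainder.
  leading term z: no divisor's leading term divides it; move -323/63*z to the remainder.
  leading term 1: no divisor's leading term divides it; move -26/7 to the remainder.
  remainder -5/7*x*z + 16/21*x + 4/63*y - 323/63*z - 26/7 ≠ 0; add k_4 = -5/7*x*z + 16/21*x + 4/63*y - 323/63*z - 26/7 to the basis.

S(h_1,h_3): lcm = x*y. S = -120/119*x*z + 128/119*x + 104/119*y - 768/119*z - 624/119.
  leading term x*z: subtract (24/17)·k_4 from -120/119*x*z + 128/119*x + 104/119*y - 768/119*z - 624/119 → 40/51*y + 40/51*z
  leading term y: no divisor's leading term divides it; move 40/51*y to the remainder.
  leading term z: no divisor's leading term divides it; move 40/51*z to the remainder.
  remainder 40/51*y + 40/51*z ≠ 0; add k_5 = 40/51*y + 40/51*z to the basis.

S(h_1,k_4): lcm = x*y*z. S = -5/7*x*z**2 + 16/15*x*y + 4/45*y**2 + 10/7*x*z - 2486/315*y*z - 60/7*z**2 - 26/5*y - 33/7*z.
  leading term x*z**2: subtract (z)·k_4 from -5/7*x*z**2 + 16/15*x*y + 4/45*y**2 + 10/7*x*z - 2486/315*y*z - 60/7*z**2 - 26/5*y - 33/7*z → 16/15*x*y + 4/45*y**2 + 2/3*x*z - 358/45*y*z - 31/9*z**2 - 26/5*y - z
  leading term x*y: subtract (-8/21)·h_1 from 16/15*x*y + 4/45*y**2 + 2/3*x*z - 358/45*y*z - 31/9*z**2 - 26/5*y - z → 4/45*y**2 + 10/7*x*z - 358/45*y*z - 31/9*z**2 - 32/21*x - 466/105*y + 57/7*z + 176/35
  leading term y**2: subtract (17/150*y)·k_5 from 4/45*y**2 + 10/7*x*z - 358/45*y*z - 31/9*z**2 - 32/21*x - 466/105*y + 57/7*z + 176/35 → 10/7*x*z - 362/45*y*z - 31/9*z**2 - 32/21*x - 466/105*y + 57/7*z + 176/35
  leading term x*z: subtract (-2)·k_4 from 10/7*x*z - 362/45*y*z - 31/9*z**2 - 32/21*x - 466/105*y + 57/7*z + 176/35 → -362/45*y*z - 31/9*z**2 - 194/45*y - 19/9*z - 12/5
  leading term y*z: subtract (-3077/300*z)·k_5 from -362/45*y*z - 31/9*z**2 - 194/45*y - 19/9*z - 12/5 → 23/5*z**2 - 194/45*y - 19/9*z - 12/5
  leading term z**2: no divisor's leading term divides it; move 23/5*z**2 to the remainder.
  leading term y: subtract (-1649/300)·k_5 from -194/45*y - 19/9*z - 12/5 → 11/5*z - 12/5
  leading term z: no divisor's leading term divides it; move 11/5*z to the remainder.
  leading term 1: no divisor's leading term divides it; move -12/5 to the remainder.
  remainder 23/5*z**2 + 11/5*z - 12/5 ≠ 0; add k_6 = 23/5*z**2 + 11/5*z - 12/5 to the basis.

S(h_1,k_5): lcm = x*y. S = -12/7*x*z + 10/7*x - 5/7*y - 60/7*z - 33/7.
  leading term x*z: subtract (12/5)·k_4 from -12/7*x*z + 10/7*x - 5/7*y - 60/7*z - 33/7 → -2/5*x - 13/15*y + 56/15*z + 21/5
  leading term x: no divisor's leading term divides it; move -2/5*x to the remainder.
  leading term y: subtract (-221/200)·k_5 from -13/15*y + 56/15*z + 21/5 → 23/5*z + 21/5
  leading term z: no divisor's leading term divides it; move 23/5*z to the remainder.
  leading term 1: no divisor's leading term divides it; move 21/5 to the remainder.
  remainder -2/5*x + 23/5*z + 21/5 ≠ 0; add k_7 = -2/5*x + 23/5*z + 21/5 to the basis.

The other S-polynomials (S(h_2,h_3), S(h_2,k_4), S(h_3,k_4), S(h_2,k_5), S(h_3,k_5), S(k_4,k_5), S(h_1,k_6), S(h_2,k_6), S(h_3,k_6), S(k_4,k_6), S(k_5,k_6), S(h_1,k_7), S(h_2,k_7), S(h_3,k_7), S(k_4,k_7), S(k_5,k_7), S(k_6,k_7)) all reduce to 0 modulo the current basis, so we have a Gröbner basis.
Inter-reduce: drop elements whose leading term is divisible by another's, tail-reduce, and make monic.
Reduced Gröbner basis: {z**2 + 11/23*z - 12/23, x - 23/2*z - 21/2, y + z}.

These coincide, so the ideals are equal.

Yes, the ideals are equal.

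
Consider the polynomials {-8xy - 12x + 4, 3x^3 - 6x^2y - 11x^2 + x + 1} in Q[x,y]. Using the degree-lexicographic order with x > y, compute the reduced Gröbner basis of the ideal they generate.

G = {x^2 - 2/3x + 2/3y + 1/3, xy + 3/2x - 1/2, y^2 + 3/4x + 2y + 1/4}

This is the nonlinear analogue of row-reducing a linear system.

f_1 = -8xy - 12x + 4, LT = xy.
f_2 = 3x^3 - 6x^2y - 11x^2 + x + 1, LT = x^3.

S(f_1,f_2): lcm = x^3y. S = 2x^2y^2 + 3/2x^3 + 11/3x^2y - 1/2x^2 - 1/3xy - 1/3y.
  reduce S modulo (f_1, f_2):
  remainder -1/2x^2 + 1/3x - 1/3y - 1/6 ≠ 0; add g_3 = -1/2x^2 + 1/3x - 1/3y - 1/6 to the basis.

S(f_1,g_3): lcm = x^2y. S = 3/2x^2 + 2/3xy - 2/3y^2 - 1/2x - 1/3y.
  reduce S modulo (f_1, f_2, g_3):
  remainder -2/3y^2 - 1/2x - 4/3y - 1/6 ≠ 0; add g_4 = -2/3y^2 - 1/2x - 4/3y - 1/6 to the basis.

The other S-polynomials (S(f_2,g_3), S(f_1,g_4), S(f_2,g_4), S(g_3,g_4)) all reduce to 0 modulo the current basis, so we have a Gröbner basis.
Inter-reduce: drop elements whose leading term is divisible by another's, tail-reduce, and make monic.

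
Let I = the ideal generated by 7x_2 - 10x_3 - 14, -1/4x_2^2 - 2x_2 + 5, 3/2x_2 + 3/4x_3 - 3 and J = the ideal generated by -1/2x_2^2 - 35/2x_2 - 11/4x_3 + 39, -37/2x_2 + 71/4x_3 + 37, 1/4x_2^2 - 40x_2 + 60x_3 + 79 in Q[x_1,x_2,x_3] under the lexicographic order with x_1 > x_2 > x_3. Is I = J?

No, the ideals differ.

Equality of ideals is decidable: compute both reduced Gröbner bases (unique for the ordering) and check whether they agree.
Buchberger on the first generating set:
f_1 = 7x_2 - 10x_3 - 14, LT = x_2.
f_2 = -1/4x_2^2 - 2x_2 + 5, LT = x_2^2.
f_3 = 3/2x_2 + 3/4x_3 - 3, LT = x_2.

S(f_1,f_2): lcm = x_2^2. S = -10/7x_2x_3 - 10x_2 + 20.
  leading term x_2x_3: subtract (-10/49x_3)·f_1 from -10/7x_2x_3 - 10x_2 + 20 → -10x_2 - 100/49x_3^2 - 20/7x_3 + 20
  leading term x_2: subtract (-10/7)·f_1 from -10x_2 - 100/49x_3^2 - 20/7x_3 + 20 → -100/49x_3^2 - 120/7x_3
  leading term x_3^2: no divisor's leading term divides it; move -100/49x_3^2 to the remainder.
  leading term x_3: no divisor's leading term divides it; move -120/7x_3 to the remainder.
  remainder -100/49x_3^2 - 120/7x_3 ≠ 0; add g_4 = -100/49x_3^2 - 120/7x_3 to the basis.

S(f_1,f_3): lcm = x_2. S = -27/14x_3.
  leading term x_3: no divisor's leading term divides it; move -27/14x_3 to the remainder.
  remainder -27/14x_3 ≠ 0; add g_5 = -27/14x_3 to the basis.

S(f_2,f_3): lcm = x_2^2. S = -1/2x_2x_3 + 10x_2 - 20.
  leading term x_2x_3: subtract (-1/14x_3)·f_1 from -1/2x_2x_3 + 10x_2 - 20 → 10x_2 - 5/7x_3^2 - x_3 - 20
  leading term x_2: subtract (10/7)·f_1 from 10x_2 - 5/7x_3^2 - x_3 - 20 → -5/7x_3^2 + 93/7x_3
  leading term x_3^2: subtract (7/20)·g_4 from -5/7x_3^2 + 93/7x_3 → 135/7x_3
  leading term x_3: subtract (-10)·g_5 from 135/7x_3 → 0
  remainder 0.

S(f_1,g_4): leading monomials are coprime, so the S-polynomial reduces to 0 (Buchberger's first criterion).
S(f_2,g_4): leading monomials are coprime, so the S-polynomial reduces to 0 (Buchberger's first criterion).
S(f_3,g_4): leading monomials are coprime, so the S-polynomial reduces to 0 (Buchberger's first criterion).
S(f_1,g_5): leading monomials are coprime, so the S-polynomial reduces to 0 (Buchberger's first criterion).
S(f_2,g_5): leading monomials are coprime, so the S-polynomial reduces to 0 (Buchberger's first criterion).
S(f_3,g_5): leading monomials are coprime, so the S-polynomial reduces to 0 (Buchberger's first criterion).
S(g_4,g_5): lcm = x_3^2. S = 42/5x_3.
  leading term x_3: subtract (-196/45)·g_5 from 42/5x_3 → 0
  remainder 0.

Every S-polynomial of the final basis reduces to 0, so we have a Gröbner basis.
Inter-reduce: drop elements whose leading term is divisible by another's, tail-reduce, and make monic.
Reduced Gröbner basis: {x_2 - 2, x_3}.

Buchberger on the second generating set:
h_1 = -1/2x_2^2 - 35/2x_2 - 11/4x_3 + 39, LT = x_2^2.
h_2 = -37/2x_2 + 71/4x_3 + 37, LT = x_2.
h_3 = 1/4x_2^2 - 40x_2 + 60x_3 + 79, LT = x_2^2.

S(h_1,h_2): lcm = x_2^2. S = 71/74x_2x_3 + 37x_2 + 11/2x_3 - 78.
  leading term x_2x_3: subtract (-71/1369x_3)·h_2 from 71/74x_2x_3 + 37x_2 + 11/2x_3 - 78 → 37x_2 + 5041/5476x_3^2 + 549/74x_3 - 78
  leading term x_2: subtract (-2)·h_2 from 37x_2 + 5041/5476x_3^2 + 549/74x_3 - 78 → 5041/5476x_3^2 + 1588/37x_3 - 4
  leading term x_3^2: no divisor's leading term divides it; move 5041/5476x_3^2 to the remainder.
  leading term x_3: no divisor's leading term divides it; move 1588/37x_3 to the remainder.
  leading term 1: no divisor's leading term divides it; move -4 to the remainder.
  remainder 5041/5476x_3^2 + 1588/37x_3 - 4 ≠ 0; add k_4 = 5041/5476x_3^2 + 1588/37x_3 - 4 to the basis.

S(h_1,h_3): lcm = x_2^2. S = 195x_2 - 469/2x_3 - 394.
  leading term x_2: subtract (-390/37)·h_2 from 195x_2 - 469/2x_3 - 394 → -1754/37x_3 - 4
  leading term x_3: no divisor's leading term divides it; move -1754/37x_3 to the remainder.
  leading term 1: no divisor's leading term divides it; move -4 to the remainder.
  remainder -1754/37x_3 - 4 ≠ 0; add k_5 = -1754/37x_3 - 4 to the basis.

S(h_2,h_3): lcm = x_2^2. S = -71/74x_2x_3 + 158x_2 - 240x_3 - 316.
  leading term x_2x_3: subtract (71/1369x_3)·h_2 from -71/74x_2x_3 + 158x_2 - 240x_3 - 316 → 158x_2 - 5041/5476x_3^2 - 8951/37x_3 - 316
  leading term x_2: subtract (-316/37)·h_2 from 158x_2 - 5041/5476x_3^2 - 8951/37x_3 - 316 → -5041/5476x_3^2 - 3342/37x_3
  leading term x_3^2: subtract (-1)·k_4 from -5041/5476x_3^2 - 3342/37x_3 → -1754/37x_3 - 4
  leading term x_3: subtract (1)·k_5 from -1754/37x_3 - 4 → 0
  remainder 0.

S(h_1,k_4): leading monomials are coprime, so the S-polynomial reduces to 0 (Buchberger's first criterion).
S(h_2,k_4): leading monomials are coprime, so the S-polynomial reduces to 0 (Buchberger's first criterion).
S(h_3,k_4): leading monomials are coprime, so the S-polynomial reduces to 0 (Buchberger's first criterion).
S(h_1,k_5): leading monomials are coprime, so the S-polynomial reduces to 0 (Buchberger's first criterion).
S(h_2,k_5): leading monomials are coprime, so the S-polynomial reduces to 0 (Buchberger's first criterion).
S(h_3,k_5): leading monomials are coprime, so the S-polynomial reduces to 0 (Buchberger's first criterion).
S(k_4,k_5): lcm = x_3^2. S = 205743014/4420957x_3 - 21904/5041.
  leading term x_3: subtract (-3806245759/3877179289)·k_5 from 205743014/4420957x_3 - 21904/5041 → -32071984652/3877179289
  leading term 1: no divisor's leading term divides it; move -32071984652/3877179289 to the remainder.
  remainder -32071984652/3877179289 ≠ 0; add k_6 = -32071984652/3877179289 to the basis.

S(h_1,k_6): leading monomials are coprime, so the S-polynomial reduces to 0 (Buchberger's first criterion).
S(h_2,k_6): leading monomials are coprime, so the S-polynomial reduces to 0 (Buchberger's first criterion).
S(h_3,k_6): leading monomials are coprime, so the S-polynomial reduces to 0 (Buchberger's first criterion).
S(k_4,k_6): leading monomials are coprime, so the S-polynomial reduces to 0 (Buchberger's first criterion).
S(k_5,k_6): leading monomials are coprime, so the S-polynomial reduces to 0 (Buchberger's first criterion).
Every S-polynomial of the final basis reduces to 0, so we have a Gröbner basis.
Inter-reduce: drop elements whose leading term is divisible by another's, tail-reduce, and make monic.
Reduced Gröbner basis: {1}.

Since the reduced bases disagree, the two ideals are not the same.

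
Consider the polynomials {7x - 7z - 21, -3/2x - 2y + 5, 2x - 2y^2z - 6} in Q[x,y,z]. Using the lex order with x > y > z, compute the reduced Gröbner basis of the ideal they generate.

f_1 = 7x - 7z - 21, LT = x.
f_2 = -3/2x - 2y + 5, LT = x.
f_3 = 2x - 2y^2z - 6, LT = x.

S(f_1,f_2): lcm = x. S = -4/3y - z + 1/3.
  leading term y: no divisor's leading term divides it; move -4/3y to the remainder.
  leading term z: no divisor's leading term divides it; move -z to the remainder.
  leading term 1: no divisor's leading term divides it; move 1/3 to the remainder.
  remainder -4/3y - z + 1/3 ≠ 0; add g_4 = -4/3y - z + 1/3 to the basis.

S(f_1,f_3): lcm = x. S = y^2z - z.
  leading term y^2z: subtract (-3/4yz)·g_4 from y^2z - z → -3/4yz^2 + 1/4yz - z
  leading term yz^2: subtract (9/16z^2)·g_4 from -3/4yz^2 + 1/4yz - z → 1/4yz + 9/16z^3 - 3/16z^2 - z
  leading term yz: subtract (-3/16z)·g_4 from 1/4yz + 9/16z^3 - 3/16z^2 - z → 9/16z^3 - 3/8z^2 - 15/16z
  leading term z^3: no divisor's leading term divides it; move 9/16z^3 to the remainder.
  leading term z^2: no divisor's leading term divides it; move -3/8z^2 to the remainder.
  leading term z: no divisor's leading term divides it; move -15/16z to the remainder.
  remainder 9/16z^3 - 3/8z^2 - 15/16z ≠ 0; add g_5 = 9/16z^3 - 3/8z^2 - 15/16z to the basis.

S(f_2,f_3): lcm = x. S = y^2z + 4/3y - 1/3.
  leading term y^2z: subtract (-3/4yz)·g_4 from y^2z + 4/3y - 1/3 → -3/4yz^2 + 1/4yz + 4/3y - 1/3
  leading term yz^2: subtract (9/16z^2)·g_4 from -3/4yz^2 + 1/4yz + 4/3y - 1/3 → 1/4yz + 4/3y + 9/16z^3 - 3/16z^2 - 1/3
  leading term yz: subtract (-3/16z)·g_4 from 1/4yz + 4/3y + 9/16z^3 - 3/16z^2 - 1/3 → 4/3y + 9/16z^3 - 3/8z^2 + 1/16z - 1/3
  leading term y: subtract (-1)·g_4 from 4/3y + 9/16z^3 - 3/8z^2 + 1/16z - 1/3 → 9/16z^3 - 3/8z^2 - 15/16z
  leading term z^3: subtract (1)·g_5 from 9/16z^3 - 3/8z^2 - 15/16z → 0
  remainder 0.

S(f_1,g_4): leading monomials are coprime, so the S-polynomial reduces to 0 (Buchberger's first criterion).
S(f_2,g_4): leading monomials are coprime, so the S-polynomial reduces to 0 (Buchberger's first criterion).
S(f_3,g_4): leading monomials are coprime, so the S-polynomial reduces to 0 (Buchberger's first criterion).
S(f_1,g_5): leading monomials are coprime, so the S-polynomial reduces to 0 (Buchberger's first criterion).
S(f_2,g_5): leading monomials are coprime, so the S-polynomial reduces to 0 (Buchberger's first criterion).
S(f_3,g_5): leading monomials are coprime, so the S-polynomial reduces to 0 (Buchberger's first criterion).
S(g_4,g_5): leading monomials are coprime, so the S-polynomial reduces to 0 (Buchberger's first criterion).
Every S-polynomial of the final basis reduces to 0, so we have a Gröbner basis.
Inter-reduce: drop elements whose leading term is divisible by another's, tail-reduce, and make monic.

G = {x - z - 3, y + 3/4z - 1/4, z^3 - 2/3z^2 - 5/3z}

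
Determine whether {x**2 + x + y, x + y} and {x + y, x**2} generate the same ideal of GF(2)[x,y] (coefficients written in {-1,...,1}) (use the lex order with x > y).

Yes, the ideals are equal.

Two ideals are equal iff their reduced Gröbner bases coincide (the reduced basis is unique for a fixed ordering).
Buchberger on the first generating set:
f_1 = x**2 + x + y, LT = x**2.
f_2 = x + y, LT = x.

S(f_1,f_2): lcm = x**2. S = x*y + x + y.
  reduce S modulo (f_1, f_2):
  remainder y**2 ≠ 0; add g_3 = y**2 to the basis.

The other S-polynomials (S(f_1,g_3), S(f_2,g_3)) all reduce to 0 modulo the current basis, so we have a Gröbner basis.
Inter-reduce: drop elements whose leading term is divisible by another's, tail-reduce, and make monic.
Reduced Gröbner basis: {x + y, y**2}.

Buchberger on the second generating set:
h_1 = x + y, LT = x.
h_2 = x**2, LT = x**2.

S(h_1,h_2): lcm = x**2. S = x*y.
  reduce S modulo (h_1, h_2):
  remainder y**2 ≠ 0; add k_3 = y**2 to the basis.

The other S-polynomials (S(h_1,k_3), S(h_2,k_3)) all reduce to 0 modulo the current basis, so we have a Gröbner basis.
Inter-reduce: drop elements whose leading term is divisible by another's, tail-reduce, and make monic.
Reduced Gröbner basis: {x + y, y**2}.

The two bases agree; hence the ideals are identical.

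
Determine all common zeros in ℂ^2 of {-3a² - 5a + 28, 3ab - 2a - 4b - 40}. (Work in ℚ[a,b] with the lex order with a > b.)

Compute a lex Gröbner basis by Buchberger's algorithm.
f_1 = -3a² - 5a + 28, LT = a².
f_2 = 3ab - 2a - 4b - 40, LT = ab.

S(f_1,f_2): lcm = a²b. S = ⅔a² + 3ab + 40/3a - 28/3b.
  leading term a²: subtract (-2/9)·f_1 from ⅔a² + 3ab + 40/3a - 28/3b → 3ab + 110/9a - 28/3b + 56/9
  leading term ab: subtract (1)·f_2 from 3ab + 110/9a - 28/3b + 56/9 → 128/9a - 16/3b + 416/9
  leading term a: no divisor's leading term divides it; move 128/9a to the remainder.
  leading term b: no divisor's leading term divides it; move -16/3b to the remainder.
  leading term 1: no divisor's leading term divides it; move 416/9 to the remainder.
  remainder 128/9a - 16/3b + 416/9 ≠ 0; add h_3 = 128/9a - 16/3b + 416/9 to the basis.

S(f_1,h_3): lcm = a². S = ⅜ab - 19/12a - 28/3.
  leading term ab: subtract (⅛)·f_2 from ⅜ab - 19/12a - 28/3 → -4/3a + ½b - 13/3
  leading term a: subtract (-3/32)·h_3 from -4/3a + ½b - 13/3 → 0
  remainder 0.

S(f_2,h_3): lcm = ab. S = -⅔a + ⅜b² - 55/12b - 40/3.
  leading term a: subtract (-3/64)·h_3 from -⅔a + ⅜b² - 55/12b - 40/3 → ⅜b² - 29/6b - 67/6
  leading term b²: no divisor's leading term divides it; move ⅜b² to the remainder.
  leading term b: no divisor's leading term divides it; move -29/6b to the remainder.
  leading term 1: no divisor's leading term divides it; move -67/6 to the remainder.
  remainder ⅜b² - 29/6b - 67/6 ≠ 0; add h_4 = ⅜b² - 29/6b - 67/6 to the basis.

S(f_1,h_4): leading monomials are coprime, so the S-polynomial reduces to 0 (Buchberger's first criterion).
S(f_2,h_4): lcm = ab². S = 110/9ab + 268/9a - 4/3b² - 40/3b.
  leading term ab: subtract (110/27)·f_2 from 110/9ab + 268/9a - 4/3b² - 40/3b → 1024/27a - 4/3b² + 80/27b + 4400/27
  leading term a: subtract (8/3)·h_3 from 1024/27a - 4/3b² + 80/27b + 4400/27 → -4/3b² + 464/27b + 1072/27
  leading term b²: subtract (-32/9)·h_4 from -4/3b² + 464/27b + 1072/27 → 0
  remainder 0.

S(h_3,h_4): leading monomials are coprime, so the S-polynomial reduces to 0 (Buchberger's first criterion).
Every S-polynomial of the final basis reduces to 0, so we have a Gröbner basis.
Inter-reduce: drop elements whose leading term is divisible by another's, tail-reduce, and make monic.
Reduced Gröbner basis: {a - ⅜b + 13/4, b² - 116/9b - 268/9}.

The lex basis is triangular: the last element involves only b. Solving b² - 116/9b - 268/9 = 0 gives b ∈ {-2, 134/9}; substituting each value into the earlier elements determines the remaining variables.
  b = -2: the earlier basis element becomes a + 4 = 0, giving a = -4 — point (-4, -2).
  b = 134/9: the earlier basis element becomes a - 7/3 = 0, giving a = 7/3 — point (7/3, 134/9).
Each listed point satisfies every original equation (direct substitution).

{(-4, -2), (7/3, 134/9)}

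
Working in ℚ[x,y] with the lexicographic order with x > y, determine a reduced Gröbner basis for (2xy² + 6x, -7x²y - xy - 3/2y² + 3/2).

f_1 = 2xy² + 6x, LT = xy².
f_2 = -7x²y - xy - 3/2y² + 3/2, LT = x²y.

S(f_1,f_2): lcm = x²y². S = 3x² - 1/7xy² - 3/14y³ + 3/14y.
  leading term x²: no divisor's leading term divides it; move 3x² to the remainder.
  leading term xy²: subtract (-1/14)·f_1 from -1/7xy² - 3/14y³ + 3/14y → 3/7x - 3/14y³ + 3/14y
  leading term x: no divisor's leading term divides it; move 3/7x to the remainder.
  leading term y³: no divisor's leading term divides it; move -3/14y³ to the remainder.
  leading term y: no divisor's leading term divides it; move 3/14y to the remainder.
  remainder 3x² + 3/7x - 3/14y³ + 3/14y ≠ 0; add g_3 = 3x² + 3/7x - 3/14y³ + 3/14y to the basis.

S(f_1,g_3): lcm = x²y². S = 3x² - 1/7xy² + 1/14y⁵ - 1/14y³.
  leading term x²: subtract (1)·g_3 from 3x² - 1/7xy² + 1/14y⁵ - 1/14y³ → -1/7xy² - 3/7x + 1/14y⁵ + 1/7y³ - 3/14y
  leading term xy²: subtract (-1/14)·f_1 from -1/7xy² - 3/7x + 1/14y⁵ + 1/7y³ - 3/14y → 1/14y⁵ + 1/7y³ - 3/14y
  leading term y⁵: no divisor's leading term divides it; move 1/14y⁵ to the remainder.
  leading term y³: no divisor's leading term divides it; move 1/7y³ to the remainder.
  leading term y: no divisor's leading term divides it; move -3/14y to the remainder.
  remainder 1/14y⁵ + 1/7y³ - 3/14y ≠ 0; add g_4 = 1/14y⁵ + 1/7y³ - 3/14y to the basis.

S(f_2,g_3): lcm = x²y. S = 1/14y⁴ + 1/7y² - 3/14.
  leading term y⁴: no divisor's leading term divides it; move 1/14y⁴ to the remainder.
  leading term y²: no divisor's leading term divides it; move 1/7y² to the remainder.
  leading term 1: no divisor's leading term divides it; move -3/14 to the remainder.
  remainder 1/14y⁴ + 1/7y² - 3/14 ≠ 0; add g_5 = 1/14y⁴ + 1/7y² - 3/14 to the basis.

The other S-polynomials (S(f_1,g_4), S(f_2,g_4), S(g_3,g_4), S(f_1,g_5), S(f_2,g_5), S(g_3,g_5), S(g_4,g_5)) all reduce to 0 modulo the current basis, so we have a Gröbner basis.
Inter-reduce: drop elements whose leading term is divisible by another's, tail-reduce, and make monic.

G = {x² + 1/7x - 1/14y³ + 1/14y, xy² + 3x, y⁴ + 2y² - 3}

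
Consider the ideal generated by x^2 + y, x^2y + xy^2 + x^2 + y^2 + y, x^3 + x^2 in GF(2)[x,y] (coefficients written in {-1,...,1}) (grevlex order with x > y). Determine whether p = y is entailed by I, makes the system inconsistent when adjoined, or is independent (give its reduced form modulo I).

First compute the reduced Gröbner basis of I by Buchberger's algorithm.
f_1 = x^2 + y, LT = x^2.
f_2 = x^2y + xy^2 + x^2 + y^2 + y, LT = x^2y.
f_3 = x^3 + x^2, LT = x^3.

S(f_1,f_2): lcm = x^2y. S = xy^2 + x^2 + y.
  leading term xy^2: no divisor's leading term divides it; move xy^2 to the remainder.
  leading term x^2: subtract (1)·f_1 from x^2 + y → 0
  remainder xy^2 ≠ 0; add h_4 = xy^2 to the basis.

S(f_1,f_3): lcm = x^3. S = x^2 + xy.
  leading term x^2: subtract (1)·f_1 from x^2 + xy → xy + y
  leading term xy: no divisor's leading term divides it; move xy to the remainder.
  leading term y: no divisor's leading term divides it; move y to the remainder.
  remainder xy + y ≠ 0; add h_5 = xy + y to the basis.

S(f_2,f_3): lcm = x^3y. S = x^2y^2 + x^3 + x^2y + xy^2 + xy.
  leading term x^2y^2: subtract (y^2)·f_1 from x^2y^2 + x^3 + x^2y + xy^2 + xy → x^3 + x^2y + xy^2 + y^3 + xy
  leading term x^3: subtract (x)·f_1 from x^3 + x^2y + xy^2 + y^3 + xy → x^2y + xy^2 + y^3
  leading term x^2y: subtract (y)·f_1 from x^2y + xy^2 + y^3 → xy^2 + y^3 + y^2
  leading term xy^2: subtract (1)·h_4 from xy^2 + y^3 + y^2 → y^3 + y^2
  leading term y^3: no divisor's leading term divides it; move y^3 to the remainder.
  leading term y^2: no divisor's leading term divides it; move y^2 to the remainder.
  remainder y^3 + y^2 ≠ 0; add h_6 = y^3 + y^2 to the basis.

S(f_1,h_4): lcm = x^2y^2. S = y^3.
  leading term y^3: subtract (1)·h_6 from y^3 → y^2
  leading term y^2: no divisor's leading term divides it; move y^2 to the remainder.
  remainder y^2 ≠ 0; add h_7 = y^2 to the basis.

S(f_1,h_5): lcm = x^2y. S = xy + y^2.
  leading term xy: subtract (1)·h_5 from xy + y^2 → y^2 + y
  leading term y^2: subtract (1)·h_7 from y^2 + y → y
  leading term y: no divisor's leading term divides it; move y to the remainder.
  remainder y ≠ 0; add h_8 = y to the basis.

The other S-polynomials (S(f_2,h_4), S(f_3,h_4), S(f_2,h_5), S(f_3,h_5), S(h_4,h_5), S(f_1,h_6), S(f_2,h_6), S(f_3,h_6), S(h_4,h_6), S(h_5,h_6), S(f_1,h_7), S(f_2,h_7), S(f_3,h_7), S(h_4,h_7), S(h_5,h_7), S(h_6,h_7), S(f_1,h_8), S(f_2,h_8), S(f_3,h_8), S(h_4,h_8), S(h_5,h_8), S(h_6,h_8), S(h_7,h_8)) all reduce to 0 modulo the current basis, so we have a Gröbner basis.
Inter-reduce: drop elements whose leading term is divisible by another's, tail-reduce, and make monic.
Reduced Gröbner basis: {x^2, y}.
Label its elements g_1 = x^2, g_2 = y.

Reduce p = y modulo G:
  leading term y: subtract (1)·g_2 from y → 0
  normal form = 0.
Since the normal form is 0, p ∈ I.

The remainder on division by a Gröbner basis is unique — it is the normal form.

y lies in I (it reduces to 0).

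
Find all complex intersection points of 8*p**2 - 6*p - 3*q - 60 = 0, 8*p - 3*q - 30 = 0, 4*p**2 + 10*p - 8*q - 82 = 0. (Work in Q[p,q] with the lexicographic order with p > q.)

Compute a lex Gröbner basis by Buchberger's algorithm.
f_1 = 8*p**2 - 6*p - 3*q - 60, LT = p**2.
f_2 = 8*p - 3*q - 30, LT = p.
f_3 = 4*p**2 + 10*p - 8*q - 82, LT = p**2.

S(f_1,f_2): lcm = p**2. S = 3/8*p*q + 3*p - 3/8*q - 15/2.
  reduce S modulo (f_1, f_2, f_3):
  remainder 9/64*q**2 + 69/32*q + 15/4 ≠ 0; add h_4 = 9/64*q**2 + 69/32*q + 15/4 to the basis.

S(f_1,f_3): lcm = p**2. S = -13/4*p + 13/8*q + 13.
  reduce S modulo (f_1, f_2, f_3, h_4):
  remainder 13/32*q + 13/16 ≠ 0; add h_5 = 13/32*q + 13/16 to the basis.

The other S-polynomials (S(f_2,f_3), S(f_1,h_4), S(f_2,h_4), S(f_3,h_4), S(f_1,h_5), S(f_2,h_5), S(f_3,h_5), S(h_4,h_5)) all reduce to 0 modulo the current basis, so we have a Gröbner basis.
Inter-reduce: drop elements whose leading term is divisible by another's, tail-reduce, and make monic.
Reduced Gröbner basis: {p - 3, q + 2}.

From the last basis element, q + 2 = 0, so q takes values in {-2}. Each choice, substituted upward through the basis, yields the corresponding point(s) of the solution set.
  q = -2: the earlier basis element becomes p - 3 = 0, giving p = 3 — point (3, -2).

{(3, -2)}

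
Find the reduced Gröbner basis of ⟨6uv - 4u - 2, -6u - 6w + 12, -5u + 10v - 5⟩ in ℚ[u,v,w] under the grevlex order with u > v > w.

G = {w² - 11/3w + 8/3, u + w - 2, v + ½w - 3/2}

f_1 = 6uv - 4u - 2, LT = uv.
f_2 = -6u - 6w + 12, LT = u.
f_3 = -5u + 10v - 5, LT = u.

S(f_1,f_2): lcm = uv. S = -vw - ⅔u + 2v - ⅓.
  reduce S modulo (f_1, f_2, f_3):
  remainder -vw + 2v + ⅔w - 5/3 ≠ 0; add g_4 = -vw + 2v + ⅔w - 5/3 to the basis.

S(f_1,f_3): lcm = uv. S = 2v² - ⅔u - v - ⅓.
  reduce S modulo (f_1, f_2, f_3, g_4):
  remainder 2v² - v + ⅔w - 5/3 ≠ 0; add g_5 = 2v² - v + ⅔w - 5/3 to the basis.

S(f_2,f_3): lcm = u. S = 2v + w - 3.
  reduce S modulo (f_1, f_2, f_3, g_4, g_5):
  remainder 2v + w - 3 ≠ 0; add g_6 = 2v + w - 3 to the basis.

S(f_1,g_5): lcm = uv². S = -⅙uv - ⅓uw + ⅚u - ⅓v.
  reduce S modulo (f_1, f_2, f_3, g_4, g_5, g_6):
  remainder ⅓w² - 11/9w + 8/9 ≠ 0; add g_7 = ⅓w² - 11/9w + 8/9 to the basis.

The other S-polynomials (S(f_1,g_4), S(f_2,g_4), S(f_3,g_4), S(f_2,g_5), S(f_3,g_5), S(g_4,g_5), S(f_1,g_6), S(f_2,g_6), S(f_3,g_6), S(g_4,g_6), S(g_5,g_6), S(f_1,g_7), S(f_2,g_7), S(f_3,g_7), S(g_4,g_7), S(g_5,g_7), S(g_6,g_7)) all reduce to 0 modulo the current basis, so we have a Gröbner basis.
Inter-reduce: drop elements whose leading term is divisible by another's, tail-reduce, and make monic.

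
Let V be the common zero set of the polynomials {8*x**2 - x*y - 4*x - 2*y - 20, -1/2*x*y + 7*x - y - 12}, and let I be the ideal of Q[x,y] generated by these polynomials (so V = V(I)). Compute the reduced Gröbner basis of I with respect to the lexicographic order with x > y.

f_1 = 8*x**2 - x*y - 4*x - 2*y - 20, LT = x**2.
f_2 = -1/2*x*y + 7*x - y - 12, LT = x*y.

S(f_1,f_2): lcm = x**2*y. S = 14*x**2 - 1/8*x*y**2 - 5/2*x*y - 24*x - 1/4*y**2 - 5/2*y.
  leading term x**2: subtract (7/4)·f_1 from 14*x**2 - 1/8*x*y**2 - 5/2*x*y - 24*x - 1/4*y**2 - 5/2*y → -1/8*x*y**2 - 3/4*x*y - 17*x - 1/4*y**2 + y + 35
  leading term x*y**2: subtract (1/4*y)·f_2 from -1/8*x*y**2 - 3/4*x*y - 17*x - 1/4*y**2 + y + 35 → -5/2*x*y - 17*x + 4*y + 35
  leading term x*y: subtract (5)·f_2 from -5/2*x*y - 17*x + 4*y + 35 → -52*x + 9*y + 95
  leading term x: no divisor's leading term divides it; move -52*x to the remainder.
  leading term y: no divisor's leading term divides it; move 9*y to the remainder.
  leading term 1: no divisor's leading term divides it; move 95 to the remainder.
  remainder -52*x + 9*y + 95 ≠ 0; add g_3 = -52*x + 9*y + 95 to the basis.

S(f_1,g_3): lcm = x**2. S = 5/104*x*y + 69/52*x - 1/4*y - 5/2.
  leading term x*y: subtract (-5/52)·f_2 from 5/104*x*y + 69/52*x - 1/4*y - 5/2 → 2*x - 9/26*y - 95/26
  leading term x: subtract (-1/26)·g_3 from 2*x - 9/26*y - 95/26 → 0
  remainder 0.

S(f_2,g_3): lcm = x*y. S = -14*x + 9/52*y**2 + 199/52*y + 24.
  leading term x: subtract (7/26)·g_3 from -14*x + 9/52*y**2 + 199/52*y + 24 → 9/52*y**2 + 73/52*y - 41/26
  leading term y**2: no divisor's leading term divides it; move 9/52*y**2 to the remainder.
  leading term y: no divisor's leading term divides it; move 73/52*y to the remainder.
  leading term 1: no divisor's leading term divides it; move -41/26 to the remainder.
  remainder 9/52*y**2 + 73/52*y - 41/26 ≠ 0; add g_4 = 9/52*y**2 + 73/52*y - 41/26 to the basis.

S(f_1,g_4): leading monomials are coprime, so the S-polynomial reduces to 0 (Buchberger's first criterion).
S(f_2,g_4): lcm = x*y**2. S = -199/9*x*y + 82/9*x + 2*y**2 + 24*y.
  leading term x*y: subtract (398/9)·f_2 from -199/9*x*y + 82/9*x + 2*y**2 + 24*y → -2704/9*x + 2*y**2 + 614/9*y + 1592/3
  leading term x: subtract (52/9)·g_3 from -2704/9*x + 2*y**2 + 614/9*y + 1592/3 → 2*y**2 + 146/9*y - 164/9
  leading term y**2: subtract (104/9)·g_4 from 2*y**2 + 146/9*y - 164/9 → 0
  remainder 0.

S(g_3,g_4): leading monomials are coprime, so the S-polynomial reduces to 0 (Buchberger's first criterion).
Every S-polynomial of the final basis reduces to 0, so we have a Gröbner basis.
Inter-reduce: drop elements whose leading term is divisible by another's, tail-reduce, and make monic.

G = {x - 9/52*y - 95/52, y**2 + 73/9*y - 82/9}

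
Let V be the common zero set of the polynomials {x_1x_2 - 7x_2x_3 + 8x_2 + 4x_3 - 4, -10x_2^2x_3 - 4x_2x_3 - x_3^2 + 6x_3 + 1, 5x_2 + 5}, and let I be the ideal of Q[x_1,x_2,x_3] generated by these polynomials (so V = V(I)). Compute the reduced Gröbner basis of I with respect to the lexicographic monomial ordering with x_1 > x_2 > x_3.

G = {x_1 - 11x_3 + 12, x_2 + 1, x_3^2 - 1}

f_1 = x_1x_2 - 7x_2x_3 + 8x_2 + 4x_3 - 4, LT = x_1x_2.
f_2 = -10x_2^2x_3 - 4x_2x_3 - x_3^2 + 6x_3 + 1, LT = x_2^2x_3.
f_3 = 5x_2 + 5, LT = x_2.

S(f_1,f_2): lcm = x_1x_2^2x_3. S = -2/5x_1x_2x_3 - 1/10x_1x_3^2 + 3/5x_1x_3 + 1/10x_1 - 7x_2^2x_3^2 + 8x_2^2x_3 + 4x_2x_3^2 - 4x_2x_3.
  leading term x_1x_2x_3: subtract (-2/5x_3)·f_1 from -2/5x_1x_2x_3 - 1/10x_1x_3^2 + 3/5x_1x_3 + 1/10x_1 - 7x_2^2x_3^2 + 8x_2^2x_3 + 4x_2x_3^2 - 4x_2x_3 → -1/10x_1x_3^2 + 3/5x_1x_3 + 1/10x_1 - 7x_2^2x_3^2 + 8x_2^2x_3 + 6/5x_2x_3^2 - 4/5x_2x_3 + 8/5x_3^2 - 8/5x_3
  leading term x_1x_3^2: no divisor's leading term divides it; move -1/10x_1x_3^2 to the remainder.
  leading term x_1x_3: no divisor's leading term divides it; move 3/5x_1x_3 to the remainder.
  leading term x_1: no divisor's leading term divides it; move 1/10x_1 to the remainder.
  leading term x_2^2x_3^2: subtract (7/10x_3)·f_2 from -7x_2^2x_3^2 + 8x_2^2x_3 + 6/5x_2x_3^2 - 4/5x_2x_3 + 8/5x_3^2 - 8/5x_3 → 8x_2^2x_3 + 4x_2x_3^2 - 4/5x_2x_3 + 7/10x_3^3 - 13/5x_3^2 - 23/10x_3
  leading term x_2^2x_3: subtract (-4/5)·f_2 from 8x_2^2x_3 + 4x_2x_3^2 - 4/5x_2x_3 + 7/10x_3^3 - 13/5x_3^2 - 23/10x_3 → 4x_2x_3^2 - 4x_2x_3 + 7/10x_3^3 - 17/5x_3^2 + 5/2x_3 + 4/5
  leading term x_2x_3^2: subtract (4/5x_3^2)·f_3 from 4x_2x_3^2 - 4x_2x_3 + 7/10x_3^3 - 17/5x_3^2 + 5/2x_3 + 4/5 → -4x_2x_3 + 7/10x_3^3 - 37/5x_3^2 + 5/2x_3 + 4/5
  leading term x_2x_3: subtract (-4/5x_3)·f_3 from -4x_2x_3 + 7/10x_3^3 - 37/5x_3^2 + 5/2x_3 + 4/5 → 7/10x_3^3 - 37/5x_3^2 + 13/2x_3 + 4/5
  leading term x_3^3: no divisor's leading term divides it; move 7/10x_3^3 to the remainder.
  leading term x_3^2: no divisor's leading term divides it; move -37/5x_3^2 to the remainder.
  leading term x_3: no divisor's leading term divides it; move 13/2x_3 to the remainder.
  leading term 1: no divisor's leading term divides it; move 4/5 to the remainder.
  remainder -1/10x_1x_3^2 + 3/5x_1x_3 + 1/10x_1 + 7/10x_3^3 - 37/5x_3^2 + 13/2x_3 + 4/5 ≠ 0; add g_4 = -1/10x_1x_3^2 + 3/5x_1x_3 + 1/10x_1 + 7/10x_3^3 - 37/5x_3^2 + 13/2x_3 + 4/5 to the basis.

S(f_1,f_3): lcm = x_1x_2. S = -x_1 - 7x_2x_3 + 8x_2 + 4x_3 - 4.
  leading term x_1: no divisor's leading term divides it; move -x_1 to the remainder.
  leading term x_2x_3: subtract (-7/5x_3)·f_3 from -7x_2x_3 + 8x_2 + 4x_3 - 4 → 8x_2 + 11x_3 - 4
  leading term x_2: subtract (8/5)·f_3 from 8x_2 + 11x_3 - 4 → 11x_3 - 12
  leading term x_3: no divisor's leading term divides it; move 11x_3 to the remainder.
  leading term 1: no divisor's leading term divides it; move -12 to the remainder.
  remainder -x_1 + 11x_3 - 12 ≠ 0; add g_5 = -x_1 + 11x_3 - 12 to the basis.

S(f_2,f_3): lcm = x_2^2x_3. S = -3/5x_2x_3 + 1/10x_3^2 - 3/5x_3 - 1/10.
  leading term x_2x_3: subtract (-3/25x_3)·f_3 from -3/5x_2x_3 + 1/10x_3^2 - 3/5x_3 - 1/10 → 1/10x_3^2 - 1/10
  leading term x_3^2: no divisor's leading term divides it; move 1/10x_3^2 to the remainder.
  leading term 1: no divisor's leading term divides it; move -1/10 to the remainder.
  remainder 1/10x_3^2 - 1/10 ≠ 0; add g_6 = 1/10x_3^2 - 1/10 to the basis.

The other S-polynomials (S(f_1,g_4), S(f_2,g_4), S(f_3,g_4), S(f_1,g_5), S(f_2,g_5), S(f_3,g_5), S(g_4,g_5), S(f_1,g_6), S(f_2,g_6), S(f_3,g_6), S(g_4,g_6), S(g_5,g_6)) all reduce to 0 modulo the current basis, so we have a Gröbner basis.
Inter-reduce: drop elements whose leading term is divisible by another's, tail-reduce, and make monic.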